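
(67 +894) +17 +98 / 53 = 51932 / 53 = 979.85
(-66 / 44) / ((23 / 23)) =-3 / 2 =-1.50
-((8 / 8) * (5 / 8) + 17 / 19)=-231 / 152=-1.52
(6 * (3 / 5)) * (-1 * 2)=-36 / 5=-7.20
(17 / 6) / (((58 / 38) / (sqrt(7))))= 323 * sqrt(7) / 174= 4.91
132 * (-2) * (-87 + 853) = -202224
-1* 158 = -158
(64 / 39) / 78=0.02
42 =42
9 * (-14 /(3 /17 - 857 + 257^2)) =-2142 /1108267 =-0.00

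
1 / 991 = 0.00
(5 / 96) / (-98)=-0.00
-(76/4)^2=-361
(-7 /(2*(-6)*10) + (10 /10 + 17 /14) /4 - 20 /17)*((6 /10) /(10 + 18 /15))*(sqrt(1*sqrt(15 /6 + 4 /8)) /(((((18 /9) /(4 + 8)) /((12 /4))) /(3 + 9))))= -108837*3^(1 /4) /16660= -8.60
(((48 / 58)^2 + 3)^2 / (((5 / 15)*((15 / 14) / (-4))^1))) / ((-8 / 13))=873945891 / 3536405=247.13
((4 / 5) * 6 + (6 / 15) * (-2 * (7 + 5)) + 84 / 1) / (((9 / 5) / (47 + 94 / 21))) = 47564 / 21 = 2264.95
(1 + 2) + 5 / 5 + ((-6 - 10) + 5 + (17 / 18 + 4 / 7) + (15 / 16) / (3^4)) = -16549 / 3024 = -5.47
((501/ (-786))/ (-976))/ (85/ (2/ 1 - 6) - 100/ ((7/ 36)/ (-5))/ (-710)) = -82999/ 3160919960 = -0.00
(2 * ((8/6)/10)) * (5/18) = 0.07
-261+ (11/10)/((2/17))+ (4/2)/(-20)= -1007/4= -251.75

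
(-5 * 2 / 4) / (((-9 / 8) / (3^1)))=20 / 3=6.67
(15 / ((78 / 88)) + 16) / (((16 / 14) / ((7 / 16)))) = 5243 / 416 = 12.60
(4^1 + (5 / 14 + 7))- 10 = 19 / 14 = 1.36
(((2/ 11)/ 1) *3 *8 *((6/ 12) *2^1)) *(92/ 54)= 736/ 99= 7.43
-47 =-47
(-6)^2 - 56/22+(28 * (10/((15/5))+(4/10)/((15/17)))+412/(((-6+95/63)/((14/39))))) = 323419288/3035175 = 106.56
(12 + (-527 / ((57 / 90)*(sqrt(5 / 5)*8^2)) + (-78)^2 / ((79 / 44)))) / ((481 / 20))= 813555285 / 5775848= 140.85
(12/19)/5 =12/95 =0.13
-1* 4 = -4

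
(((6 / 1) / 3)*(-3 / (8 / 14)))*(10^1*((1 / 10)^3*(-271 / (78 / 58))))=55013 / 2600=21.16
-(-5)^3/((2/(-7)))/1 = -875/2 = -437.50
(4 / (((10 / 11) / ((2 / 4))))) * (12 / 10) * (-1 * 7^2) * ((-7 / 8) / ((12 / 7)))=26411 / 400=66.03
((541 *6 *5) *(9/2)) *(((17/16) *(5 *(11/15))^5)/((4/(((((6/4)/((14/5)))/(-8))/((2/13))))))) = -481385465275/86016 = -5596464.21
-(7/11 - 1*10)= 103/11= 9.36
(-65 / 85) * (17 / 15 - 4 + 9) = -1196 / 255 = -4.69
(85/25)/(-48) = -17/240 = -0.07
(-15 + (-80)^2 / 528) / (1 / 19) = -1805 / 33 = -54.70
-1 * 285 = -285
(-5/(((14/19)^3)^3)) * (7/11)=-1613438488895/32467359232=-49.69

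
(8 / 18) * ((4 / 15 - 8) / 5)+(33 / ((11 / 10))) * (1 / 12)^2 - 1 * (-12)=62213 / 5400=11.52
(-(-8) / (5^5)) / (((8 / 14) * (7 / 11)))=22 / 3125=0.01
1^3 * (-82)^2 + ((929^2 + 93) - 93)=869765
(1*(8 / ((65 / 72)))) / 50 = 288 / 1625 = 0.18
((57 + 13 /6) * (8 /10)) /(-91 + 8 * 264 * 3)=142 /18735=0.01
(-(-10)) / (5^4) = 0.02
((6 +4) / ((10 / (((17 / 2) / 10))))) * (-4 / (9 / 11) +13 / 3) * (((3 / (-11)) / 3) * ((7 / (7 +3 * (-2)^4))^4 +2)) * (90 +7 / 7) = 3146194233 / 402627500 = 7.81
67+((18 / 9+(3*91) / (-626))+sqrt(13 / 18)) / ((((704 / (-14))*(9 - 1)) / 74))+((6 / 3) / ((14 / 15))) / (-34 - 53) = 1084740935 / 16265984 - 259*sqrt(26) / 8448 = 66.53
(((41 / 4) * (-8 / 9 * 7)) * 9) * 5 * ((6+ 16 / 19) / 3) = -373100 / 57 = -6545.61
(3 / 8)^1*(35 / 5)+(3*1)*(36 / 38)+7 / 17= 15191 / 2584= 5.88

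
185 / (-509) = -185 / 509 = -0.36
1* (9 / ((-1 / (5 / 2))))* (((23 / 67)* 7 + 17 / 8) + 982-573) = -9974295 / 1072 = -9304.38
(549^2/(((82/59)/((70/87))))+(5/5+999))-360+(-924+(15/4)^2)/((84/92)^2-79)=137771025738379/786642400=175138.06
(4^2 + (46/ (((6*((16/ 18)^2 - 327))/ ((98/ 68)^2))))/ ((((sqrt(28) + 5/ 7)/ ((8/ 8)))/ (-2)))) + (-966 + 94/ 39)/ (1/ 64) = -16488470857542331/ 267436642434 + 24353343*sqrt(7)/ 3428674903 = -61653.73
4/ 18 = 2/ 9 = 0.22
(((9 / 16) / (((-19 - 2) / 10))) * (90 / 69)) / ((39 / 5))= -375 / 8372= -0.04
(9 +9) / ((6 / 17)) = 51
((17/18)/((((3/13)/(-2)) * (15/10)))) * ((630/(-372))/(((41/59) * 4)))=456365/137268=3.32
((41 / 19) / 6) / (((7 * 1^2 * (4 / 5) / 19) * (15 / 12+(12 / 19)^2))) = 74005 / 100002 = 0.74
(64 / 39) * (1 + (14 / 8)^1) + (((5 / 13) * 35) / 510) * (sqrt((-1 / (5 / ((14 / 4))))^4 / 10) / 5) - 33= -1111 / 39 + 343 * sqrt(10) / 1326000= -28.49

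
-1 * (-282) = 282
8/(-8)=-1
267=267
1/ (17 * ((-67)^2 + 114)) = 1/ 78251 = 0.00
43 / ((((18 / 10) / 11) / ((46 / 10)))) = 10879 / 9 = 1208.78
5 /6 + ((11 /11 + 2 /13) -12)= -781 /78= -10.01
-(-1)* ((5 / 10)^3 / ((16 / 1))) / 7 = 1 / 896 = 0.00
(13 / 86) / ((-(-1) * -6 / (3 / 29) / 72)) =-234 / 1247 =-0.19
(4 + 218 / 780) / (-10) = -1669 / 3900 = -0.43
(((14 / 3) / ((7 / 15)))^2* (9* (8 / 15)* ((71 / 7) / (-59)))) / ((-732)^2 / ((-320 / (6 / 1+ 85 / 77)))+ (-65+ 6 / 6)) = 7497600 / 1086605537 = 0.01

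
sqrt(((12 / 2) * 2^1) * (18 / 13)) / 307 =6 * sqrt(78) / 3991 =0.01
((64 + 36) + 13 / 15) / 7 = 1513 / 105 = 14.41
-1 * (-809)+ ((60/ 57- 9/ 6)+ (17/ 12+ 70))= 200633/ 228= 879.97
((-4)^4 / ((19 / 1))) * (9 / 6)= 384 / 19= 20.21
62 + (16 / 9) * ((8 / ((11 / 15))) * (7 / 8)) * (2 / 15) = 6362 / 99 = 64.26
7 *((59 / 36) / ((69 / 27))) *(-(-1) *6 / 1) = 1239 / 46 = 26.93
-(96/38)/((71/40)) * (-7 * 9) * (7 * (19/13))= 846720/923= 917.36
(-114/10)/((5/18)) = -1026/25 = -41.04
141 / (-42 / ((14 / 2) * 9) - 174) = -423 / 524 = -0.81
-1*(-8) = 8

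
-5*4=-20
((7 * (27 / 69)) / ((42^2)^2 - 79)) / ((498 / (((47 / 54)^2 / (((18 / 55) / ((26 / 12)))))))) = 11056045 / 1247131015441056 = 0.00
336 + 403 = 739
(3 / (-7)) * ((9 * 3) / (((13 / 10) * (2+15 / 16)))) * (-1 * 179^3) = 74329993440 / 4277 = 17379002.44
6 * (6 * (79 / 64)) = 711 / 16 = 44.44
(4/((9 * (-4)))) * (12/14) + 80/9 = 554/63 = 8.79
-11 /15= -0.73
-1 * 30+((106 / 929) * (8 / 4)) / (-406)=-5657716 / 188587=-30.00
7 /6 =1.17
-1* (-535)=535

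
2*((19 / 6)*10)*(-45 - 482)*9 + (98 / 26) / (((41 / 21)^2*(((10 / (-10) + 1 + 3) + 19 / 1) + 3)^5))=-64105690136697141 / 213408203125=-300390.00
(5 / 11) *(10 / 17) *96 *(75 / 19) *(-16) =-5760000 / 3553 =-1621.17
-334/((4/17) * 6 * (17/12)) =-167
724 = 724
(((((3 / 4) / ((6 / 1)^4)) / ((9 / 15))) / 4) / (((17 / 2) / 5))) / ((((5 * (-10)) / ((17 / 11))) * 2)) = -1 / 456192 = -0.00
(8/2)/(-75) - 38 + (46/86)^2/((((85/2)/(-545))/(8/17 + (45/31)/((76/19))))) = -102152388503/2484778650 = -41.11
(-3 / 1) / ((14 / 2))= -3 / 7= -0.43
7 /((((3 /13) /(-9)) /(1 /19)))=-273 /19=-14.37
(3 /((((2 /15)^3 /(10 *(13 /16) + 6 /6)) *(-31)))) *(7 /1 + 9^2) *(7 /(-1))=56912625 /248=229486.39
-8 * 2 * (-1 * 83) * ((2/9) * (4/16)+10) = 120184/9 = 13353.78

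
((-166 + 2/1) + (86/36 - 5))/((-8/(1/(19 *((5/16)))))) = 2999/855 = 3.51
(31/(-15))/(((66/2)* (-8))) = 31/3960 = 0.01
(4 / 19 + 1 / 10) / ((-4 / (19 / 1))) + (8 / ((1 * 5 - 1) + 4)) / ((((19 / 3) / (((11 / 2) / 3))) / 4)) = -241 / 760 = -0.32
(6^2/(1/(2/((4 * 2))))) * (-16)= -144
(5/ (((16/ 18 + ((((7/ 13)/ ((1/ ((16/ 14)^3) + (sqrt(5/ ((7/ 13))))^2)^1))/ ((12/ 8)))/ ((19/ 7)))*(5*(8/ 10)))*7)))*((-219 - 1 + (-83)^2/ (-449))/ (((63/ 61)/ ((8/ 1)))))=-1382.26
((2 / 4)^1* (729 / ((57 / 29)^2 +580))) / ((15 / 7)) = 204363 / 701470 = 0.29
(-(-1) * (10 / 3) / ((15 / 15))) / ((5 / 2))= 4 / 3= 1.33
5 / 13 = 0.38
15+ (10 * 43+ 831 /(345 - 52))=131216 /293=447.84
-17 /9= -1.89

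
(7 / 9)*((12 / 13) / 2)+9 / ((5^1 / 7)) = 2527 / 195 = 12.96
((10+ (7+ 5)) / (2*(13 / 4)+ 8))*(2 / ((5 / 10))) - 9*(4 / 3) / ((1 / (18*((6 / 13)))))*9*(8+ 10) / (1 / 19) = -115681264 / 377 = -306846.85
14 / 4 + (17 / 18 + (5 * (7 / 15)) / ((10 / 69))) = 1849 / 90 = 20.54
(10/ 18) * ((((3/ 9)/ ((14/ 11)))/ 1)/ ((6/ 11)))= 605/ 2268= 0.27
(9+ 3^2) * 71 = 1278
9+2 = 11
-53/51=-1.04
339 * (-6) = -2034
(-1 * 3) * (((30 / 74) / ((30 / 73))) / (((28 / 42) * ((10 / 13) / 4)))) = -8541 / 370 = -23.08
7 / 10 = 0.70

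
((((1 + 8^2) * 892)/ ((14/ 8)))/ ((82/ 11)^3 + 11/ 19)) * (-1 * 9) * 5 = -3594.04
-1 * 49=-49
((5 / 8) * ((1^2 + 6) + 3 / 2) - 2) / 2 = 53 / 32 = 1.66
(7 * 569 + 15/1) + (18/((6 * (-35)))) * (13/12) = 559707/140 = 3997.91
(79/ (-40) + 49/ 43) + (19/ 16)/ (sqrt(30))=-1437/ 1720 + 19 * sqrt(30)/ 480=-0.62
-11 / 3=-3.67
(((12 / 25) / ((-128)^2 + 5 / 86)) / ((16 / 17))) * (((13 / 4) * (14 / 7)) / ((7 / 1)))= 28509 / 986320300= 0.00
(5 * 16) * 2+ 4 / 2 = 162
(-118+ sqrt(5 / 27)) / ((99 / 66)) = -236 / 3+ 2 * sqrt(15) / 27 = -78.38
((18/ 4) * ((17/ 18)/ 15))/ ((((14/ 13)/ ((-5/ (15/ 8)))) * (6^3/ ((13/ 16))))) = -2873/ 1088640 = -0.00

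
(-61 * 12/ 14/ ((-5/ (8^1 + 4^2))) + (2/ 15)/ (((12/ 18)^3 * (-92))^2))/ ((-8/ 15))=-7137391599/ 15167488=-470.57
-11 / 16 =-0.69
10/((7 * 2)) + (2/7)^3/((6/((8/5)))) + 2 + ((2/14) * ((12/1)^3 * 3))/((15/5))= 1284077/5145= 249.58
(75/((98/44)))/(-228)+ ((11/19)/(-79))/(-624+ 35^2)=-13057803/88405898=-0.15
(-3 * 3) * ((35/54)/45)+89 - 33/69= 109783/1242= 88.39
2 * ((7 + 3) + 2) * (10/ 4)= 60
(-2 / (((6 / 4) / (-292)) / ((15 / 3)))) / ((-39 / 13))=-5840 / 9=-648.89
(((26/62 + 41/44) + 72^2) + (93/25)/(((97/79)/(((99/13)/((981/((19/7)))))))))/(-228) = -170128676731297/7480469396400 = -22.74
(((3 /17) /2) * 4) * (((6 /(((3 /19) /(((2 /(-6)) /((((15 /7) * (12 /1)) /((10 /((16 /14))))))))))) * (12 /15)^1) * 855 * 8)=-141512 /17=-8324.24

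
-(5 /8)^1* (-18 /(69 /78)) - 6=309 /46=6.72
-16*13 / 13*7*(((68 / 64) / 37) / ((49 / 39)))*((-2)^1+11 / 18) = 5525 / 1554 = 3.56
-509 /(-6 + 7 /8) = 4072 /41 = 99.32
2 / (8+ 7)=2 / 15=0.13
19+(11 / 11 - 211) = -191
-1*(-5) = 5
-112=-112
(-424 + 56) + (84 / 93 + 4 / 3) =-34016 / 93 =-365.76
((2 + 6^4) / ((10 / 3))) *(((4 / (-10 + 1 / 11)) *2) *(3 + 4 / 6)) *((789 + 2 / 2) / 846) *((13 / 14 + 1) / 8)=-18611373 / 71722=-259.49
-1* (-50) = 50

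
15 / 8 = 1.88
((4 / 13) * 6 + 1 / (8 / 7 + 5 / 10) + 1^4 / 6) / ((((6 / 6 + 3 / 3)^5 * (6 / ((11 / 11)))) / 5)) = 23515 / 344448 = 0.07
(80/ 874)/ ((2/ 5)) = 100/ 437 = 0.23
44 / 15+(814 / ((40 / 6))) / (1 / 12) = 22022 / 15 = 1468.13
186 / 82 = 93 / 41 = 2.27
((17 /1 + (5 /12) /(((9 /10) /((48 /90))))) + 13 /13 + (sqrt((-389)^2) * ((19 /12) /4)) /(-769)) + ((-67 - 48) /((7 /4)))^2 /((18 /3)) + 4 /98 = 737.82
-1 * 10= -10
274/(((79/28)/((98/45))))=751856/3555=211.49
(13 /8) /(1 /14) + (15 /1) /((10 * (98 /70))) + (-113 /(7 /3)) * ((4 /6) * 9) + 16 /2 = -1035 /4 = -258.75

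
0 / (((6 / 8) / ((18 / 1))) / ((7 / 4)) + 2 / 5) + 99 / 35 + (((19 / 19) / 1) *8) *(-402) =-3213.17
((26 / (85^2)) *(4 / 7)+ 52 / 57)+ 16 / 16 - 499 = -1432986122 / 2882775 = -497.09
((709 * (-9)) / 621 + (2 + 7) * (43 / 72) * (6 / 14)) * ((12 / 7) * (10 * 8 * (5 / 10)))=-616060 / 1127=-546.64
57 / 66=19 / 22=0.86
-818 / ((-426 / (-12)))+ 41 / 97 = -155781 / 6887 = -22.62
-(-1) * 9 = 9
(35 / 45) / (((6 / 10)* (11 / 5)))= 175 / 297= 0.59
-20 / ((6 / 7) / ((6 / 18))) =-70 / 9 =-7.78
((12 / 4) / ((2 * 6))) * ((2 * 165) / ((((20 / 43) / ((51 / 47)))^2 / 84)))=3332809557 / 88360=37718.53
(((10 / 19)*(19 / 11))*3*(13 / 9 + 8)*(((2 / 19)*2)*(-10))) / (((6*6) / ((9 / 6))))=-4250 / 1881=-2.26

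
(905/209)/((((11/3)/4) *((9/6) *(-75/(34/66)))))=-0.02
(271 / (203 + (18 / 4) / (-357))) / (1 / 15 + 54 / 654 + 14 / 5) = 52727115 / 116477821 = 0.45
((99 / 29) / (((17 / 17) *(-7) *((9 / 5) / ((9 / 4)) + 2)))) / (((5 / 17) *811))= -1683 / 2304862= -0.00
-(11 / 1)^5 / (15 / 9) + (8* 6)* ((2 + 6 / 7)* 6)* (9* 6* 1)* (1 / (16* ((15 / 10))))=-94779.17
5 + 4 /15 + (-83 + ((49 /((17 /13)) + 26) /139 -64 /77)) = -213177101 /2729265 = -78.11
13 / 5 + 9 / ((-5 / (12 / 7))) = -17 / 35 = -0.49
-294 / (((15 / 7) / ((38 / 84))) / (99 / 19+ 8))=-12299 / 15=-819.93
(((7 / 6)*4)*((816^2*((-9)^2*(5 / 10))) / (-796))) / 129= -10487232 / 8557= -1225.57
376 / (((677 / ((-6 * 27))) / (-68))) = 4142016 / 677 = 6118.19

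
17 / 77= 0.22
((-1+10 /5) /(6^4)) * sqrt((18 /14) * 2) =sqrt(14) /3024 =0.00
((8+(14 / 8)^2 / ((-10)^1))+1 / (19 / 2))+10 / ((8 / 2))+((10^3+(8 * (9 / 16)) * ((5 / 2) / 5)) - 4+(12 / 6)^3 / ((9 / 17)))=28007341 / 27360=1023.66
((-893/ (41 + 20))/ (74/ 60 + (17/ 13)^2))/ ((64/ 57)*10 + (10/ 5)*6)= -129034035/ 602620586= -0.21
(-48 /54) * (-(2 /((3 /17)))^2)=9248 /81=114.17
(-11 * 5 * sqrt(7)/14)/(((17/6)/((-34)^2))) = -11220 * sqrt(7)/7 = -4240.76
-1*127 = -127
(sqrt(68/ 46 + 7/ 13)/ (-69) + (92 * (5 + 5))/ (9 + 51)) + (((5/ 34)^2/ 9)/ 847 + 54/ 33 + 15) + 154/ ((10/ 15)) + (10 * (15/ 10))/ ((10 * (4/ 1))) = 4641286007/ 17624376 - sqrt(20033)/ 6877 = 263.32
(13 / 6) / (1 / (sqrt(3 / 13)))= sqrt(39) / 6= 1.04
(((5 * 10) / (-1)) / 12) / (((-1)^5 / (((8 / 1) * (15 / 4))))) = 125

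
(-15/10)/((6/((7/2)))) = -7/8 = -0.88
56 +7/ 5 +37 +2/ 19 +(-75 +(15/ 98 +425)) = 4139769/ 9310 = 444.66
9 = 9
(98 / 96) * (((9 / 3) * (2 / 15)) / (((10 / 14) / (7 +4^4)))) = 90209 / 600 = 150.35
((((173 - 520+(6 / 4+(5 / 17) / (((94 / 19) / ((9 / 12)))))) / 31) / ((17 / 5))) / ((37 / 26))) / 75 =-28705963 / 934782060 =-0.03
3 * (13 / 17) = 39 / 17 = 2.29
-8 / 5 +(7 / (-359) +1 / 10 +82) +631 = 510843 / 718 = 711.48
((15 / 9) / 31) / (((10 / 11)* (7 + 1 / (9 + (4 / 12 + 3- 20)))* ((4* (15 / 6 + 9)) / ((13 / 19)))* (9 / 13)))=0.00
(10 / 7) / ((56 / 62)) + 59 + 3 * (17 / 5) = 34683 / 490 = 70.78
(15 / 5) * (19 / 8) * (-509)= -29013 / 8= -3626.62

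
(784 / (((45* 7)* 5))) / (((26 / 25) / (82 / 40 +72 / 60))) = 14 / 9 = 1.56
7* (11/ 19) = 77/ 19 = 4.05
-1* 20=-20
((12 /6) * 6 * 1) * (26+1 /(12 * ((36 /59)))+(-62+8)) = -12037 /36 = -334.36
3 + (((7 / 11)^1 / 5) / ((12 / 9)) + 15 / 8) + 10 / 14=17509 / 3080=5.68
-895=-895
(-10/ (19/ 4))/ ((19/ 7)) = -280/ 361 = -0.78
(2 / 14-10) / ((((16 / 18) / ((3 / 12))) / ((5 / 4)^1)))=-3105 / 896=-3.47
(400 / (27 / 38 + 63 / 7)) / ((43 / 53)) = 805600 / 15867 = 50.77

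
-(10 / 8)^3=-125 / 64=-1.95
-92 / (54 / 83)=-3818 / 27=-141.41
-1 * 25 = -25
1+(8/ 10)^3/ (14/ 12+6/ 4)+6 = 899/ 125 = 7.19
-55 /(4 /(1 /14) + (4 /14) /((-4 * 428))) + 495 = 165768185 /335551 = 494.02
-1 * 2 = -2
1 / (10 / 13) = 13 / 10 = 1.30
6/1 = 6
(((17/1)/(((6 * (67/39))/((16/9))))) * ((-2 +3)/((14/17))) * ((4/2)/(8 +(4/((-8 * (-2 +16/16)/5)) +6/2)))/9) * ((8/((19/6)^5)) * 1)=15388672/10451613879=0.00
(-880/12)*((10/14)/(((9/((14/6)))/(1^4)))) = -13.58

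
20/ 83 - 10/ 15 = -106/ 249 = -0.43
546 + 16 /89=48610 /89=546.18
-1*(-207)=207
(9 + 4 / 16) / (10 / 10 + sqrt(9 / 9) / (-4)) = 37 / 3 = 12.33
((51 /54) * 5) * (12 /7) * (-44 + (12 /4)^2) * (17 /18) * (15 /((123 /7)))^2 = -8850625 /45387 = -195.00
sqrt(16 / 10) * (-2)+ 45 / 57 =15 / 19- 4 * sqrt(10) / 5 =-1.74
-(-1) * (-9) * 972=-8748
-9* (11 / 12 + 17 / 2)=-339 / 4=-84.75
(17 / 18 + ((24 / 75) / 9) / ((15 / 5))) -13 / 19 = 6979 / 25650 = 0.27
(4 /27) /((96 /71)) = 71 /648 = 0.11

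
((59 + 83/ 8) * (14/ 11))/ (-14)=-555/ 88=-6.31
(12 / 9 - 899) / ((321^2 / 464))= -1249552 / 309123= -4.04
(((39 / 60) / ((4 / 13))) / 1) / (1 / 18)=1521 / 40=38.02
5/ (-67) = -5/ 67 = -0.07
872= 872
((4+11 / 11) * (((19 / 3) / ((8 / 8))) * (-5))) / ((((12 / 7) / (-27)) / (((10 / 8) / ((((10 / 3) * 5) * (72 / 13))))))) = 8645 / 256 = 33.77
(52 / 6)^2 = 676 / 9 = 75.11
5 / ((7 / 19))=95 / 7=13.57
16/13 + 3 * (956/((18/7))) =43546/39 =1116.56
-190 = -190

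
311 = 311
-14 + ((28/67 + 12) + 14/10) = -61/335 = -0.18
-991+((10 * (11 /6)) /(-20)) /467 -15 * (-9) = -4797035 /5604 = -856.00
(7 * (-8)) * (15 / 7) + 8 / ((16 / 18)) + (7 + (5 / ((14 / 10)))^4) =140921 / 2401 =58.69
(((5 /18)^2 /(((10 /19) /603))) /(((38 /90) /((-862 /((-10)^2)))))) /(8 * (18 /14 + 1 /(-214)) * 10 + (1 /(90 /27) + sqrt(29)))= -16.69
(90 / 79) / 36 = 5 / 158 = 0.03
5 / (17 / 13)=65 / 17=3.82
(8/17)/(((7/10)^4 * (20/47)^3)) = 25.44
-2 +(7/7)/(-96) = -193/96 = -2.01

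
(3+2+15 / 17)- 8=-36 / 17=-2.12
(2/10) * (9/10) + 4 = 209/50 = 4.18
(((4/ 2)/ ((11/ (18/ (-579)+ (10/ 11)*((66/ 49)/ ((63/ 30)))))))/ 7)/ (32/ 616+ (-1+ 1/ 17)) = -310607/ 19263909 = -0.02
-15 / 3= -5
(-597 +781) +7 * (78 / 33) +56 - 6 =2756 / 11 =250.55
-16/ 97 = -0.16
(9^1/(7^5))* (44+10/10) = 405/16807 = 0.02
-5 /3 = -1.67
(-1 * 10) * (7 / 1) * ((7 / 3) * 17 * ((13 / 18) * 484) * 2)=-52412360 / 27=-1941198.52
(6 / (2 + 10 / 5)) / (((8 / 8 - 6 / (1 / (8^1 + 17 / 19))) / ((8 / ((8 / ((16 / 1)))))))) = -0.46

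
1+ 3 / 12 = 5 / 4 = 1.25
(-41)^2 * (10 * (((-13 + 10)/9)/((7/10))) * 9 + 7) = -421931/7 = -60275.86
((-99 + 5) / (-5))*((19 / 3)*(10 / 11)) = 3572 / 33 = 108.24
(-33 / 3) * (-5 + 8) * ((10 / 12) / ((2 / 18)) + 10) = -1155 / 2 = -577.50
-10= -10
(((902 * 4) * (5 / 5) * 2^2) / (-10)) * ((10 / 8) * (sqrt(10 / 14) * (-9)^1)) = 13721.92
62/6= 31/3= 10.33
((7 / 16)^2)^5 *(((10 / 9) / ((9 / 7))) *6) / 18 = 9886633715 / 133590662774784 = 0.00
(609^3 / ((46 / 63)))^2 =202481269333433620929 / 2116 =95690580970431767.92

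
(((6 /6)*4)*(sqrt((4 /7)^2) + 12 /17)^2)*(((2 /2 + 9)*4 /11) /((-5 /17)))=-739328 /9163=-80.69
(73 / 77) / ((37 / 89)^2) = 578233 / 105413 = 5.49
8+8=16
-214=-214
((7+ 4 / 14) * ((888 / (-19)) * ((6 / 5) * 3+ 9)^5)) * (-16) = 102732494078592 / 59375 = 1730231479.22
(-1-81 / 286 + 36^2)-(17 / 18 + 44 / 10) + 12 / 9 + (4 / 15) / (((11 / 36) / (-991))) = 548047 / 1287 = 425.83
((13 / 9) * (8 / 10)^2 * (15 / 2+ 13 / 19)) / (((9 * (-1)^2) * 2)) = 16172 / 38475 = 0.42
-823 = -823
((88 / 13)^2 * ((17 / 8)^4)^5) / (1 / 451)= 221789172092164680119977768171 / 3044433348102455296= 72850723511.62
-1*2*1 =-2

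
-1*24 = -24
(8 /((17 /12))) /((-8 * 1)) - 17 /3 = -325 /51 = -6.37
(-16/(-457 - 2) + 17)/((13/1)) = 7819/5967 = 1.31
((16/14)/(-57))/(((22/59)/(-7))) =236/627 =0.38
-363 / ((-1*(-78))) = -121 / 26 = -4.65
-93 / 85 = -1.09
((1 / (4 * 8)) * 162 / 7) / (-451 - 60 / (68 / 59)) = -1377 / 957824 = -0.00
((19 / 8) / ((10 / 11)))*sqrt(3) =209*sqrt(3) / 80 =4.52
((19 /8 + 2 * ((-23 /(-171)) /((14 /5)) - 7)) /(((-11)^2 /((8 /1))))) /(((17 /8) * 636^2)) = -110401 /124495222698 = -0.00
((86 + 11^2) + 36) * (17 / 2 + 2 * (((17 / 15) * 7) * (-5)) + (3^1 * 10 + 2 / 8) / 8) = -521397 / 32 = -16293.66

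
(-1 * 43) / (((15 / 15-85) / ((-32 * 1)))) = -344 / 21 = -16.38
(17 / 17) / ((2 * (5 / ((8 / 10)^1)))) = 2 / 25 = 0.08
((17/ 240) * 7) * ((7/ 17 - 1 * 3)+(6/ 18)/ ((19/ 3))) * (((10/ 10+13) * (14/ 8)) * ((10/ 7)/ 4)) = -13377/ 1216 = -11.00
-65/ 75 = -13/ 15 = -0.87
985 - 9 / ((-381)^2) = 15887064 / 16129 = 985.00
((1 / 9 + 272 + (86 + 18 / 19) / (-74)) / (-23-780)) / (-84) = 1714213 / 426768804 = 0.00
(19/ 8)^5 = 2476099/ 32768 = 75.56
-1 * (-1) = 1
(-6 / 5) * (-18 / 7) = 108 / 35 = 3.09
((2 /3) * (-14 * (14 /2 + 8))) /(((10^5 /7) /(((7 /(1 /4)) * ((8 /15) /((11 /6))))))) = -2744 /34375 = -0.08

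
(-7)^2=49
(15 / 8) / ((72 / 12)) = 5 / 16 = 0.31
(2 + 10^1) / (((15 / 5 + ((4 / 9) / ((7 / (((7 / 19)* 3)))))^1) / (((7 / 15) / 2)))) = 114 / 125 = 0.91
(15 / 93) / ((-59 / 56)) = -280 / 1829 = -0.15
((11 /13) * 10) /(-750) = -11 /975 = -0.01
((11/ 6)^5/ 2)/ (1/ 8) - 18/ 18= 159107/ 1944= 81.85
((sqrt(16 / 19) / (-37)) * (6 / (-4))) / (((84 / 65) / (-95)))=-325 * sqrt(19) / 518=-2.73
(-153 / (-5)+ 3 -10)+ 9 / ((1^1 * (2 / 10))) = 343 / 5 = 68.60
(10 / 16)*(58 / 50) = 29 / 40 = 0.72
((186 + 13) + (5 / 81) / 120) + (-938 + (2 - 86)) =-823.00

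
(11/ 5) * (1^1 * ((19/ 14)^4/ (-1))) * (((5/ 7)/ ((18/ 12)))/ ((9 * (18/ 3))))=-1433531/ 21781872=-0.07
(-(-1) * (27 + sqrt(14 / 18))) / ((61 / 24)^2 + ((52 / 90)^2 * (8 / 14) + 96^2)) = 302400 * sqrt(7) / 8366788831 + 24494400 / 8366788831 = 0.00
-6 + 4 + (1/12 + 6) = 49/12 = 4.08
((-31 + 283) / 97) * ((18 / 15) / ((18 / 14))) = 1176 / 485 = 2.42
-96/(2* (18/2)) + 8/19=-280/57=-4.91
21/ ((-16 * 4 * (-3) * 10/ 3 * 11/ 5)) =21/ 1408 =0.01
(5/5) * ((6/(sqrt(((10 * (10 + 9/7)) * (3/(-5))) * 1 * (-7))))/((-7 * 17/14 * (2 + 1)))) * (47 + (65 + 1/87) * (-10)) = 104942 * sqrt(474)/350523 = 6.52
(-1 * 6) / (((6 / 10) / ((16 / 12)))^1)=-40 / 3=-13.33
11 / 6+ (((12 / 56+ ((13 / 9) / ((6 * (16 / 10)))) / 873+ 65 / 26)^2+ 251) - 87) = 1207102086531601 / 6969346562304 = 173.20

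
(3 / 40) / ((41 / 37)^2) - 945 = -63537693 / 67240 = -944.94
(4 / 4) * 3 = 3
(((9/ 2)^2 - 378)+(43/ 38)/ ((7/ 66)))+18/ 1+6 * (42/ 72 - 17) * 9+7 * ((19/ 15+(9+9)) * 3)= -2157209/ 2660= -810.98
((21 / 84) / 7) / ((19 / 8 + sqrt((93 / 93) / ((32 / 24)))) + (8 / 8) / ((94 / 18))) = 0.01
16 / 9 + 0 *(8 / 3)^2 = 16 / 9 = 1.78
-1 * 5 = -5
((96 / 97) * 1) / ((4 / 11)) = 264 / 97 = 2.72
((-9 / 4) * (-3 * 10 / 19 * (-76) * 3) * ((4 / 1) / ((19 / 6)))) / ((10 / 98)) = -190512 / 19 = -10026.95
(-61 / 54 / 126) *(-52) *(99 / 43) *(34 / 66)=13481 / 24381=0.55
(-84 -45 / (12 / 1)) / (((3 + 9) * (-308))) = 117 / 4928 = 0.02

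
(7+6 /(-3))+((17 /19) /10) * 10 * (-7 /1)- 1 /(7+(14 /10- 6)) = -383 /228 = -1.68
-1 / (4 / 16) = -4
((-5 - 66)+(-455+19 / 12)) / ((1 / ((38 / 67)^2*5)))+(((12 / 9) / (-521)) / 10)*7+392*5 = 13056634143 / 11693845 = 1116.54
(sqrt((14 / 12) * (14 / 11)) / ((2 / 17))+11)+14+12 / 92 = 119 * sqrt(33) / 66+578 / 23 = 35.49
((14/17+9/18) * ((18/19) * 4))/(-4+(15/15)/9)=-2916/2261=-1.29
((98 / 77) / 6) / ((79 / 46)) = 322 / 2607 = 0.12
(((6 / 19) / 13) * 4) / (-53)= -24 / 13091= -0.00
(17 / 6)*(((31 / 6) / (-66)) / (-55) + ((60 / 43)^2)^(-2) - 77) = -2045651022343 / 9408960000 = -217.42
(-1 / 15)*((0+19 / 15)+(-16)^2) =-17.15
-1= -1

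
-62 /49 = -1.27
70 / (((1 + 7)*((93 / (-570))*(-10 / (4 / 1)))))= 665 / 31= 21.45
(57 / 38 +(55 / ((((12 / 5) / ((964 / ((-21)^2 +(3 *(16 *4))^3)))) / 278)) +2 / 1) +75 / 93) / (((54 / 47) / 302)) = 48345171573613 / 35547368238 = 1360.02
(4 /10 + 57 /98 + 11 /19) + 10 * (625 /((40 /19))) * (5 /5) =55307183 /18620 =2970.31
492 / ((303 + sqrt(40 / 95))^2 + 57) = 4079144694 / 761645443393 - 2832444 * sqrt(38) / 761645443393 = 0.01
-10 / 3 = -3.33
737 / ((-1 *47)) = -737 / 47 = -15.68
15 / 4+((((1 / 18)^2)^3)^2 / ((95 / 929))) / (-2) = 3.75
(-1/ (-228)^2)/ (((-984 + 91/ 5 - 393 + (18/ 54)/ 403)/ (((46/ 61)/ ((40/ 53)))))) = 0.00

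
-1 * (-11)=11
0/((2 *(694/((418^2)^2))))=0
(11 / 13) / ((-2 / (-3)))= 33 / 26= 1.27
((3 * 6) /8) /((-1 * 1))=-9 /4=-2.25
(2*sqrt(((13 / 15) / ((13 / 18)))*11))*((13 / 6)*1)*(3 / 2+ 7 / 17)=169*sqrt(330) / 102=30.10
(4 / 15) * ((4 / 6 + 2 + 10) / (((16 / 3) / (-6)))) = -19 / 5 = -3.80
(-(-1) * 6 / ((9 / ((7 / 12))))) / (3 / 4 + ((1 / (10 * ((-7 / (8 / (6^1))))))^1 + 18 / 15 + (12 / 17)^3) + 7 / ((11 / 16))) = 0.03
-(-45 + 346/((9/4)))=-979/9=-108.78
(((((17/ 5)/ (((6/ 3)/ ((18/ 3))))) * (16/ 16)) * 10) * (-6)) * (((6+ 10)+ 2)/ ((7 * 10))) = -5508/ 35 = -157.37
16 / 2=8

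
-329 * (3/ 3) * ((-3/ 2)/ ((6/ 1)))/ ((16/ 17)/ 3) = 16779/ 64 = 262.17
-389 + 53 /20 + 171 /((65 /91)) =-2939 /20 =-146.95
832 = 832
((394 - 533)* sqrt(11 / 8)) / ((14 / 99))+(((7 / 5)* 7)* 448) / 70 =1568 / 25 - 13761* sqrt(22) / 56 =-1089.87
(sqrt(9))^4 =81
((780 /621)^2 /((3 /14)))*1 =7.36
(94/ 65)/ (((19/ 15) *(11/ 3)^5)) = 68526/ 39779597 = 0.00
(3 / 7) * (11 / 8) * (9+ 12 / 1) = 99 / 8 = 12.38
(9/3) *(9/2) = 27/2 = 13.50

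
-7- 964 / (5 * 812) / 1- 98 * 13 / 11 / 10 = -18.82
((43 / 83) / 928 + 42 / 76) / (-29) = -809569 / 42440224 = -0.02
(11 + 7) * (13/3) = 78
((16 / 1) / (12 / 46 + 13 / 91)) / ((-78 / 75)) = -6440 / 169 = -38.11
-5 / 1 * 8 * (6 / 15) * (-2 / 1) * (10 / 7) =320 / 7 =45.71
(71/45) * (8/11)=568/495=1.15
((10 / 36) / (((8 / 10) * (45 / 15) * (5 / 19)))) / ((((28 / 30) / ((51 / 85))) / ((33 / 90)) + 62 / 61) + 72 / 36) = 63745 / 1052064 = 0.06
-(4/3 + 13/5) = -3.93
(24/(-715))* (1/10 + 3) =-372/3575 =-0.10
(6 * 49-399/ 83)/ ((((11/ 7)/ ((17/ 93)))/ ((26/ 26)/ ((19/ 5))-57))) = -93307662/ 48887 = -1908.64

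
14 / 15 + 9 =149 / 15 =9.93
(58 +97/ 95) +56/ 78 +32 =339893/ 3705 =91.74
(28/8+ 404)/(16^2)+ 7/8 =1263/512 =2.47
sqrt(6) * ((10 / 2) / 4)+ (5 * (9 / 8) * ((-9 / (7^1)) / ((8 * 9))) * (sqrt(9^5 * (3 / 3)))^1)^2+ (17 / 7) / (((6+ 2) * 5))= 5 * sqrt(6) / 4+ 597932053 / 1003520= 598.90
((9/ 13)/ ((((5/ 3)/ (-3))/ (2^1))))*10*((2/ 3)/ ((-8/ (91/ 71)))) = 189/ 71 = 2.66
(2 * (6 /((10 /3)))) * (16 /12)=24 /5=4.80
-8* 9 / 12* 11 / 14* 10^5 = -3300000 / 7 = -471428.57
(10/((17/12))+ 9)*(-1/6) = -91/34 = -2.68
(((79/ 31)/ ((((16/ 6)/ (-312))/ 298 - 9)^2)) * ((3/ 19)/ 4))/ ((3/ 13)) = 312115045203/ 57997240892725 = 0.01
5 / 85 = 1 / 17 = 0.06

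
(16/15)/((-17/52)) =-832/255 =-3.26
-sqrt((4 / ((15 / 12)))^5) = -1024 * sqrt(5) / 125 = -18.32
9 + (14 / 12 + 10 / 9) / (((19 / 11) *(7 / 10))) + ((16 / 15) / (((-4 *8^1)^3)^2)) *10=437147140495 / 40164655104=10.88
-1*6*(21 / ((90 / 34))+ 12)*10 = -1196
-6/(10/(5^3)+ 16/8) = -75/26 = -2.88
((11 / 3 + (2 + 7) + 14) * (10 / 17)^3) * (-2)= -160000 / 14739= -10.86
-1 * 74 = -74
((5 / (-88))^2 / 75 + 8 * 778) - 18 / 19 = 2746905235 / 441408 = 6223.05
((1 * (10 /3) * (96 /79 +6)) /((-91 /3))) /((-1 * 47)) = 5700 /337883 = 0.02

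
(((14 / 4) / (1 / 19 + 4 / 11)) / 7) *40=4180 / 87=48.05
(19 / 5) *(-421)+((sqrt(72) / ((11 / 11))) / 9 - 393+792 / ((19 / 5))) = -169516 / 95+2 *sqrt(2) / 3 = -1783.44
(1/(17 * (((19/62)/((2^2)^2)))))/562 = 496/90763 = 0.01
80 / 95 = 16 / 19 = 0.84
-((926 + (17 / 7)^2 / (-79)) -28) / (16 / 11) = -38234559 / 61936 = -617.32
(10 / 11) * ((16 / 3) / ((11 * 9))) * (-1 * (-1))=0.05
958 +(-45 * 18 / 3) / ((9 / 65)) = -992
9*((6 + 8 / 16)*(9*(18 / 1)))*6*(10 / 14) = 284310 / 7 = 40615.71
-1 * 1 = -1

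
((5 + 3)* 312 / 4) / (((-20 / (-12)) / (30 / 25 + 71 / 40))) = 27846 / 25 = 1113.84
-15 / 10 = -3 / 2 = -1.50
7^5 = 16807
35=35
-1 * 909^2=-826281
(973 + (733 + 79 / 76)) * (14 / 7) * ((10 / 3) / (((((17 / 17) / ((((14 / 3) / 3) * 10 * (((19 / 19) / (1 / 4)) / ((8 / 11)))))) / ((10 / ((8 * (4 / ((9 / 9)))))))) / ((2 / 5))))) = 9249625 / 76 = 121705.59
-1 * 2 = -2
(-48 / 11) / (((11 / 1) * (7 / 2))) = -96 / 847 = -0.11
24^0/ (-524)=-1/ 524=-0.00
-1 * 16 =-16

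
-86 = -86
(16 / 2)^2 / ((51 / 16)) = 1024 / 51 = 20.08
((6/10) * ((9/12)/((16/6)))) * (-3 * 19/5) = -1539/800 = -1.92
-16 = -16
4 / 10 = 2 / 5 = 0.40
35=35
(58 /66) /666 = 29 /21978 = 0.00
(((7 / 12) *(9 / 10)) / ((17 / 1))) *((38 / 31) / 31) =399 / 326740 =0.00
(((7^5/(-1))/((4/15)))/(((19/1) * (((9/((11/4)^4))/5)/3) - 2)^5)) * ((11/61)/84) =277625001815060037546993921875/38843951921925465572004602368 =7.15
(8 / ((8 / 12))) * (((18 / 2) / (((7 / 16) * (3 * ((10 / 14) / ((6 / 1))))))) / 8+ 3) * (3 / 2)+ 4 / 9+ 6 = 8552 / 45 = 190.04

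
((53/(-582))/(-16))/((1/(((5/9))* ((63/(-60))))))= -371/111744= -0.00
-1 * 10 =-10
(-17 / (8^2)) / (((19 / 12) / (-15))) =765 / 304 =2.52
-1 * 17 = -17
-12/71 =-0.17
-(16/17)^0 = -1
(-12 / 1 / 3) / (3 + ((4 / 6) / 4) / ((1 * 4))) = -96 / 73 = -1.32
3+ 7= 10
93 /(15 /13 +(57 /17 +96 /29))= 198679 /16700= 11.90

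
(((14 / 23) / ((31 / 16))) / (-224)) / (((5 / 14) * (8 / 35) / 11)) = -0.19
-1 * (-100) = 100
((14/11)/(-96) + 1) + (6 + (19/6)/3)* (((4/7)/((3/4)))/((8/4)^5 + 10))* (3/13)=3076301/3027024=1.02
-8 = -8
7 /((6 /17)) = 119 /6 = 19.83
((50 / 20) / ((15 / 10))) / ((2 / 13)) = 65 / 6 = 10.83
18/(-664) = -9/332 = -0.03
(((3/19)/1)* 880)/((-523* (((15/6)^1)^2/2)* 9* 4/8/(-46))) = 129536/149055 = 0.87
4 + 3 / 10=43 / 10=4.30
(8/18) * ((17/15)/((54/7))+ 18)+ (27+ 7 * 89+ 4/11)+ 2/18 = 26404163/40095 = 658.54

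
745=745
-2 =-2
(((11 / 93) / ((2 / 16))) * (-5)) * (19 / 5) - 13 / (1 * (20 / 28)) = -36.18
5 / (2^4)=5 / 16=0.31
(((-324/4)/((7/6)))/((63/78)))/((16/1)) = -1053/196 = -5.37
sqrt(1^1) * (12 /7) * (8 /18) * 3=16 /7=2.29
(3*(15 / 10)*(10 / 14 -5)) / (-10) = 27 / 14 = 1.93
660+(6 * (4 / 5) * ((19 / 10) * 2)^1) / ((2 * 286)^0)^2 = 16956 / 25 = 678.24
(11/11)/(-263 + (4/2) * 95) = -1/73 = -0.01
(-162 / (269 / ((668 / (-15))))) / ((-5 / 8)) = -42.91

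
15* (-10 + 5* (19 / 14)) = -675 / 14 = -48.21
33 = 33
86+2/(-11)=944/11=85.82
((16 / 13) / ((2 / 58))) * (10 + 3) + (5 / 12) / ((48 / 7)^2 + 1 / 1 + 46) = 464.00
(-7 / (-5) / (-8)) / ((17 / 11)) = -77 / 680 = -0.11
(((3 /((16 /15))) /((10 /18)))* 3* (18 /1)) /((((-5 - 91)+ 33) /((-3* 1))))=729 /56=13.02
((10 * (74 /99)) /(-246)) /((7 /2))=-740 /85239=-0.01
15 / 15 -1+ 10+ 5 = 15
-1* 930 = -930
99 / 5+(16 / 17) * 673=653.21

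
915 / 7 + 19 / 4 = 3793 / 28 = 135.46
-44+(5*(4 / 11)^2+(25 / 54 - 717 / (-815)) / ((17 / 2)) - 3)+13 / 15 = -410223059 / 9052857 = -45.31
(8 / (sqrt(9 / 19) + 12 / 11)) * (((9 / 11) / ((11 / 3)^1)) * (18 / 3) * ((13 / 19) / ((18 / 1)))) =416 / 671 -104 * sqrt(19) / 1159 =0.23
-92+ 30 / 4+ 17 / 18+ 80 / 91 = -67712 / 819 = -82.68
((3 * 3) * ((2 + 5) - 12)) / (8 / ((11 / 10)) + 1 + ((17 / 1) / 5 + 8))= -2475 / 1082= -2.29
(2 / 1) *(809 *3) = 4854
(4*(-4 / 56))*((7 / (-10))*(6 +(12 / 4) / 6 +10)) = 33 / 10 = 3.30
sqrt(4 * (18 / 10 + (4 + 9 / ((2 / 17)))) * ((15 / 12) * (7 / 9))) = sqrt(11522) / 6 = 17.89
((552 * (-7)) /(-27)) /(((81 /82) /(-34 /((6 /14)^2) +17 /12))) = -174609652 /6561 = -26613.27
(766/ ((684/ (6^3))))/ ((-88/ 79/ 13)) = -1180023/ 418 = -2823.02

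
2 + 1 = 3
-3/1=-3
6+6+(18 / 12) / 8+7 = 307 / 16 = 19.19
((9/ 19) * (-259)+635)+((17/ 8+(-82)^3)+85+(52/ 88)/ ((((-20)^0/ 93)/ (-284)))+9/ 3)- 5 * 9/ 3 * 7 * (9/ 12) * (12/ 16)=-1894147647/ 3344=-566431.71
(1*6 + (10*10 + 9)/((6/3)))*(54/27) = 121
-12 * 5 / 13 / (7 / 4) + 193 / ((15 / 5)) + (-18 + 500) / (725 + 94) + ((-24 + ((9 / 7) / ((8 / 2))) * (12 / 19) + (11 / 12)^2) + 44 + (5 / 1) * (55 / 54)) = 88.42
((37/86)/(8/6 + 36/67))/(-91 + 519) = 7437/13839808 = 0.00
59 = 59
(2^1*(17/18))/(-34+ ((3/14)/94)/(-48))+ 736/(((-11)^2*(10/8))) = 3750411584/779620545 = 4.81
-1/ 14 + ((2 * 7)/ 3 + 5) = 9.60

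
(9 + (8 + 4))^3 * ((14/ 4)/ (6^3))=2401/ 16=150.06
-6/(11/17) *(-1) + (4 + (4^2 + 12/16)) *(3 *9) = 25059/44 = 569.52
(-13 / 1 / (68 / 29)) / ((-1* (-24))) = -0.23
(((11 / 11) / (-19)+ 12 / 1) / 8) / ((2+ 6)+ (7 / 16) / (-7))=454 / 2413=0.19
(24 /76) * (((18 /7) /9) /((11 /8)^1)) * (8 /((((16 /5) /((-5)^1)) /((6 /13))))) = -7200 /19019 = -0.38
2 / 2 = 1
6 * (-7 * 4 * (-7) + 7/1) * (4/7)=696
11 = 11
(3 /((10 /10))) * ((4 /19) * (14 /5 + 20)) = 72 /5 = 14.40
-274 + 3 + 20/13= -3503/13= -269.46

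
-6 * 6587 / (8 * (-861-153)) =6587 / 1352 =4.87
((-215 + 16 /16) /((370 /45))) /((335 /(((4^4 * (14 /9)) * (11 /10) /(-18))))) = 1054592 /557775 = 1.89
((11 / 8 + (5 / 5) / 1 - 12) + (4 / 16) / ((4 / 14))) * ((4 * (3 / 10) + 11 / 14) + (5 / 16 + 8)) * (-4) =5767 / 16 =360.44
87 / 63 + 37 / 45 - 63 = -19151 / 315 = -60.80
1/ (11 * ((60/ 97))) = 0.15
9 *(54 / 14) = 243 / 7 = 34.71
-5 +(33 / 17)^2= -356 / 289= -1.23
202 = 202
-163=-163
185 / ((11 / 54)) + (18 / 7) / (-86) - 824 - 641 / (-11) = 471568 / 3311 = 142.42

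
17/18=0.94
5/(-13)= -5/13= -0.38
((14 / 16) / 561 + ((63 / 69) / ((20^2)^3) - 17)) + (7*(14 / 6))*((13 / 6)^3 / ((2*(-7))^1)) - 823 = -851.86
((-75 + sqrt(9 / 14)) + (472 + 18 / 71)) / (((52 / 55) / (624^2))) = 617760 * sqrt(14) / 7 + 11615947200 / 71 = 163935096.75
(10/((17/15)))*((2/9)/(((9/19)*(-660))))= -95/15147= -0.01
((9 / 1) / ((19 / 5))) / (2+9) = 45 / 209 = 0.22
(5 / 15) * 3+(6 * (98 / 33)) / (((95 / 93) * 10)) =14339 / 5225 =2.74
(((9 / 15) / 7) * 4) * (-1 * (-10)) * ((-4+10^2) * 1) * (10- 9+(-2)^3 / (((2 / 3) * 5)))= -2304 / 5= -460.80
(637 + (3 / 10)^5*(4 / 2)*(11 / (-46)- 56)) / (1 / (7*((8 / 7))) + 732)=1464471359 / 1683887500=0.87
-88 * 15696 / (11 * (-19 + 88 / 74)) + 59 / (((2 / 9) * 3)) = 9408675 / 1318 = 7138.60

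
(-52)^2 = 2704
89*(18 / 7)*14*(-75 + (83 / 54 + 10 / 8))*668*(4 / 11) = -168605872 / 3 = -56201957.33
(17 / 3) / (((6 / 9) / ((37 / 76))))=4.14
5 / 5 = 1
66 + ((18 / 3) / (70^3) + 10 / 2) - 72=-171497 / 171500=-1.00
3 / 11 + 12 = 135 / 11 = 12.27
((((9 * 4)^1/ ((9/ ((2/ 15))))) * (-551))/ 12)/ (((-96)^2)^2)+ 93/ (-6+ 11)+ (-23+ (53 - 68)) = -7414795579/ 382205952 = -19.40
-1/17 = -0.06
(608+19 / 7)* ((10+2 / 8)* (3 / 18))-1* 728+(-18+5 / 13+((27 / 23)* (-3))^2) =310.09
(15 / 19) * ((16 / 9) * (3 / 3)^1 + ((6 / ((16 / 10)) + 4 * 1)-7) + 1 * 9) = 2075 / 228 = 9.10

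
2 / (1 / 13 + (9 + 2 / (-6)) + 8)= 78 / 653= 0.12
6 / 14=3 / 7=0.43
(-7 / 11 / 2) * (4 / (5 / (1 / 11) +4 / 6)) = -42 / 1837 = -0.02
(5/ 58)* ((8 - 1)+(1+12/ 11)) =250/ 319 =0.78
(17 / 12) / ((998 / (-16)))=-34 / 1497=-0.02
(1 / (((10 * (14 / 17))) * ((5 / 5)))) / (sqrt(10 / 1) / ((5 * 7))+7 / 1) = 833 / 48012 - 17 * sqrt(10) / 240060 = 0.02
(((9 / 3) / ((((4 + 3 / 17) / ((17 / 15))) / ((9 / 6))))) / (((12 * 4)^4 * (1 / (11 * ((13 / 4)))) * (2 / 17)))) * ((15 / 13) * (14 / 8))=0.00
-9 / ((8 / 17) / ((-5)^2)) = -3825 / 8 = -478.12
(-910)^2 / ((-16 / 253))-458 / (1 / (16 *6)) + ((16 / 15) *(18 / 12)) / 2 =-262765969 / 20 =-13138298.45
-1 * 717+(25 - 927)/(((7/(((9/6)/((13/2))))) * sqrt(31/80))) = -717 - 10824 * sqrt(155)/2821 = -764.77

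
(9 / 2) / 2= 9 / 4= 2.25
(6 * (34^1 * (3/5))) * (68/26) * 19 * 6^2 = 14232672/65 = 218964.18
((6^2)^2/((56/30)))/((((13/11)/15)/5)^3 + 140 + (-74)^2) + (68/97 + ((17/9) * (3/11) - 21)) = -1389185993895983812/70659841551478179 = -19.66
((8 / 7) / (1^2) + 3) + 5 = 64 / 7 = 9.14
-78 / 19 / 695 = -78 / 13205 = -0.01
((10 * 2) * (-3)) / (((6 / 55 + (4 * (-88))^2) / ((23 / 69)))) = -0.00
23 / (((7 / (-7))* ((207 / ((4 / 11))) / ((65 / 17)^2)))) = -16900 / 28611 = -0.59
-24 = -24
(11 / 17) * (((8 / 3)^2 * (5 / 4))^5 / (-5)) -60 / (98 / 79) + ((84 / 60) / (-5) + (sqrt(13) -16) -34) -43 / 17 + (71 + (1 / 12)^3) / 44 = -25212797772424429 / 3462822316800 + sqrt(13) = -7277.39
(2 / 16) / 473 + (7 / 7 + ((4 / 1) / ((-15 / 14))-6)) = -495689 / 56760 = -8.73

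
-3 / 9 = -1 / 3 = -0.33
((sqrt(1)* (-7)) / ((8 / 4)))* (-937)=6559 / 2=3279.50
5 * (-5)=-25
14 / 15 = 0.93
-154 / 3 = -51.33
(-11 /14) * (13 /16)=-143 /224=-0.64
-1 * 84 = -84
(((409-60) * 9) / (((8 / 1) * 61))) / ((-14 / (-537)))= 1686717 / 6832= 246.88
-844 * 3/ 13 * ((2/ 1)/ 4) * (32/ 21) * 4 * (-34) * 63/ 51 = 324096/ 13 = 24930.46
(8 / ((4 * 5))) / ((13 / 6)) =0.18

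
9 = 9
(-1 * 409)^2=167281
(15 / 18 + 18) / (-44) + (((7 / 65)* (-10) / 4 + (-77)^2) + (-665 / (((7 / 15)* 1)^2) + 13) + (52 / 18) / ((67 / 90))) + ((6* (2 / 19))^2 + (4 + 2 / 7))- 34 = 1663190307379 / 581068488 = 2862.30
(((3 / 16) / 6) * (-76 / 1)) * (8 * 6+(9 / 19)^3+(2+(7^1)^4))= -8406069 / 1444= -5821.38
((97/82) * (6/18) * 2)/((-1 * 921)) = -97/113283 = -0.00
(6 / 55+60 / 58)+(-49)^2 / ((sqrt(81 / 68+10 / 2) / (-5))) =1824 / 1595 - 24010 * sqrt(7157) / 421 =-4823.61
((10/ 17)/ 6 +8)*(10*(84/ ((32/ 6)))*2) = 43365/ 17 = 2550.88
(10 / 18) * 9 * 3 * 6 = 90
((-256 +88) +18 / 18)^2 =27889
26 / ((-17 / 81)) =-123.88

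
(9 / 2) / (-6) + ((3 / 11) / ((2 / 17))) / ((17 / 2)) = -21 / 44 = -0.48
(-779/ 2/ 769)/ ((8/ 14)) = -5453/ 6152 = -0.89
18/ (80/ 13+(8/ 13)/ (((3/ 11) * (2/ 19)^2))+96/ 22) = 3861/ 45937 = 0.08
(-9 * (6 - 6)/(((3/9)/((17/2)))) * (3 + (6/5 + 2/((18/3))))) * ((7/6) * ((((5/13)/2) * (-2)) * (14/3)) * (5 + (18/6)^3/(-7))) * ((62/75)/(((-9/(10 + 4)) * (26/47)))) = 0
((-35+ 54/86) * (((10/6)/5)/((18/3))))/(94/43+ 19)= -739/8199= -0.09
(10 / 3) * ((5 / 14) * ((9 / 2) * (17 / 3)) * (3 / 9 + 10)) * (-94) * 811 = -502191475 / 21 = -23913879.76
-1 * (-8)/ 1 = 8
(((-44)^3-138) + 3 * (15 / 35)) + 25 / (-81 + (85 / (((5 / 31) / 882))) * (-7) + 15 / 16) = -4441834695115 / 52060449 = -85320.71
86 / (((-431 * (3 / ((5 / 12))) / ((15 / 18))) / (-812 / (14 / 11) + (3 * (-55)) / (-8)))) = 5309425 / 372384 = 14.26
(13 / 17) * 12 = 156 / 17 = 9.18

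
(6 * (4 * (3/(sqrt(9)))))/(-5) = -24/5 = -4.80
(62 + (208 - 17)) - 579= -326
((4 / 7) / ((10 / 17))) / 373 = 34 / 13055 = 0.00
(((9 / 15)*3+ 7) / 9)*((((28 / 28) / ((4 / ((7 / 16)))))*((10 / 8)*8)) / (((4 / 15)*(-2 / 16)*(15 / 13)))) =-1001 / 36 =-27.81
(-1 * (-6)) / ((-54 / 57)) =-19 / 3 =-6.33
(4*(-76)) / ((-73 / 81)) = 24624 / 73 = 337.32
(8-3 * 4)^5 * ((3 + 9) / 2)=-6144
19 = 19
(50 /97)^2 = 0.27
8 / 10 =4 / 5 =0.80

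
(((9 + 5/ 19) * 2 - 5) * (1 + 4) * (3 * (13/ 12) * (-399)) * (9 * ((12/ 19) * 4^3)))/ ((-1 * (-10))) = -60619104/ 19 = -3190479.16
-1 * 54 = -54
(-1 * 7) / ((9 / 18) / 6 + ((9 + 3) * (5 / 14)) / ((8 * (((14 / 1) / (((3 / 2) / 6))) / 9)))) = -32928 / 797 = -41.31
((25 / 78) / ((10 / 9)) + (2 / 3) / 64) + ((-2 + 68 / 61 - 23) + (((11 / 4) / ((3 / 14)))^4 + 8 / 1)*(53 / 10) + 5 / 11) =4063524257779 / 28262520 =143777.85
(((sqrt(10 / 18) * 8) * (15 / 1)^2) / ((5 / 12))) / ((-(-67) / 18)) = 25920 * sqrt(5) / 67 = 865.06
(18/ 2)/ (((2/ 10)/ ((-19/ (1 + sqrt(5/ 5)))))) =-427.50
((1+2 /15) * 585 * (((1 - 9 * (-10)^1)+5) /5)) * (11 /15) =233376 /25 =9335.04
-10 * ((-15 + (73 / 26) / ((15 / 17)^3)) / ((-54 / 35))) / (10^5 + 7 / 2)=-6703207 / 9477331695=-0.00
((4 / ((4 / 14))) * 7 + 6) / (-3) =-104 / 3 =-34.67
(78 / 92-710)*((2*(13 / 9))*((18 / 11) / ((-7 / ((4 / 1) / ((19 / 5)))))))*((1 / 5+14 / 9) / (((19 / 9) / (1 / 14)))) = 134007068 / 4475317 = 29.94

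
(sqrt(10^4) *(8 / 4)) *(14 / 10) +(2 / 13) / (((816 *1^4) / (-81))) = 495013 / 1768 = 279.98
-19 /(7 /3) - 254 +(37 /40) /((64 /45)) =-937189 /3584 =-261.49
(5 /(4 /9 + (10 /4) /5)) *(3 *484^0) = 270 /17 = 15.88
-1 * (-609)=609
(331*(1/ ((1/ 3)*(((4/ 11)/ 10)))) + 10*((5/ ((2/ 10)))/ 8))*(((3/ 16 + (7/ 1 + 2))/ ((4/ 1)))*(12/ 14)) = 6889365/ 128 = 53823.16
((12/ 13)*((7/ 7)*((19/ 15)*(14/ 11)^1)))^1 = 1064/ 715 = 1.49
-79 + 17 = -62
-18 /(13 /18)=-324 /13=-24.92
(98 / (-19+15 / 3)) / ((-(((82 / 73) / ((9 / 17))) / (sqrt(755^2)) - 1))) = -496035 / 70663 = -7.02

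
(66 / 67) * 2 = 132 / 67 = 1.97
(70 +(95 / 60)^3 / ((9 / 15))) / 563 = 397175 / 2918592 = 0.14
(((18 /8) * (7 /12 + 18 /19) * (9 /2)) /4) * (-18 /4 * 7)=-593649 /4864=-122.05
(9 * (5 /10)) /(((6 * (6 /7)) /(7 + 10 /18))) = 119 /18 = 6.61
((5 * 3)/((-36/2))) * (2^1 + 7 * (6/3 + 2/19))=-13.95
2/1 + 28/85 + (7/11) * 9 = 7533/935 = 8.06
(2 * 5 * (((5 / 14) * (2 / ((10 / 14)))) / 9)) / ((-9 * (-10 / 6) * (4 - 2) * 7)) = 1 / 189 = 0.01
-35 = -35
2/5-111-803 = -4568/5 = -913.60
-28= -28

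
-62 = -62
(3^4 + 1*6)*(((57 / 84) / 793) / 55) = 0.00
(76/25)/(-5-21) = -38/325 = -0.12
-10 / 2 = -5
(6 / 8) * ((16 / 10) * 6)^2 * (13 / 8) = 2808 / 25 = 112.32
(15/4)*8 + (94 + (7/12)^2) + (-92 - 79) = -6719/144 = -46.66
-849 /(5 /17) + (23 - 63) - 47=-14868 /5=-2973.60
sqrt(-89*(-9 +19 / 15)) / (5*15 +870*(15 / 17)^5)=2839714*sqrt(38715) / 11507182875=0.05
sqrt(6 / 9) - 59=-59 + sqrt(6) / 3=-58.18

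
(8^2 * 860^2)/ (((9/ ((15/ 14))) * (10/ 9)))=35500800/ 7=5071542.86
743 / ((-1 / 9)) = -6687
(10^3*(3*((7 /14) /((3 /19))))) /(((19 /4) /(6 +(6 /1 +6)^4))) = 41484000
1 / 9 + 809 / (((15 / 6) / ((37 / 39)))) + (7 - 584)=-157882 / 585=-269.88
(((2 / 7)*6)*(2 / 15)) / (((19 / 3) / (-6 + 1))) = -24 / 133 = -0.18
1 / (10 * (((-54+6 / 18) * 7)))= -3 / 11270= -0.00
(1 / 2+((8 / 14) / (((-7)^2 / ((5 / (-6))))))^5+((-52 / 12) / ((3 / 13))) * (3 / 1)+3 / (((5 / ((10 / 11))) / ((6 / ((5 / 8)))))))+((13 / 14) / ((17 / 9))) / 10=-43619513387629889845 / 862935770293279452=-50.55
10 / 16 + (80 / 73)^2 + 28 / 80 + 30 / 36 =1924393 / 639480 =3.01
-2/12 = -1/6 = -0.17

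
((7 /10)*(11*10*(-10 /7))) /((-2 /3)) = 165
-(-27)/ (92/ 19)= 513/ 92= 5.58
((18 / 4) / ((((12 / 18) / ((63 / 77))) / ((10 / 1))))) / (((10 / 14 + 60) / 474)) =431.16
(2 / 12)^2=1 / 36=0.03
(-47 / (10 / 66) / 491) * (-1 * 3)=1.90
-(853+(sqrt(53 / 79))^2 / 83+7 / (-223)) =-852.98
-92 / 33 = -2.79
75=75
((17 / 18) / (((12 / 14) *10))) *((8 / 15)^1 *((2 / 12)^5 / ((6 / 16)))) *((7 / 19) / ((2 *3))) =833 / 673158600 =0.00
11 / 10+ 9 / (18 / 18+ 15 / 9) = 179 / 40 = 4.48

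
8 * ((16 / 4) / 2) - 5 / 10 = 31 / 2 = 15.50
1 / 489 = 0.00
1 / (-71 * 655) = -1 / 46505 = -0.00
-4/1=-4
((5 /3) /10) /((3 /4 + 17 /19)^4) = 16681088 /732421875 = 0.02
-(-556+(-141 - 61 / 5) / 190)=264483 / 475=556.81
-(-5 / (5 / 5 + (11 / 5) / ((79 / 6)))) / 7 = 0.61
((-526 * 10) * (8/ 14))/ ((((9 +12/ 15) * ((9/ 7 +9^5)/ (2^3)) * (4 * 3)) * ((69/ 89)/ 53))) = -124057100/ 524078667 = -0.24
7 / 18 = 0.39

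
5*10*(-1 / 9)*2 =-11.11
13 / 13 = 1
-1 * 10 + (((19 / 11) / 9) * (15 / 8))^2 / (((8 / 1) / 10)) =-2742715 / 278784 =-9.84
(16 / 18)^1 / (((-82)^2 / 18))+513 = 862357 / 1681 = 513.00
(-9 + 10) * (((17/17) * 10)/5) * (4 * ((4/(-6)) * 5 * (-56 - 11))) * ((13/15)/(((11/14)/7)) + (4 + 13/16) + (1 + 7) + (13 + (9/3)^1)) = 6462083/99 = 65273.57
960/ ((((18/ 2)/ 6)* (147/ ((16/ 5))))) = 2048/ 147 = 13.93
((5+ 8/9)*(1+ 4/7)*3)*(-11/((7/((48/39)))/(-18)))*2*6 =7387776/637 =11597.76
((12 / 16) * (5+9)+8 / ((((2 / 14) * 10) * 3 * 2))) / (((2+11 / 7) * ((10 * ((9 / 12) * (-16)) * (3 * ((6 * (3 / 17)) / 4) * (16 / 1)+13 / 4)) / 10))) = -5831 / 348750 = -0.02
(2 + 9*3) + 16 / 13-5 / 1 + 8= 432 / 13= 33.23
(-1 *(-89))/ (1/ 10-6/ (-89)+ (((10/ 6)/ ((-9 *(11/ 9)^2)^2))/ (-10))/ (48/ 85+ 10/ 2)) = 532.14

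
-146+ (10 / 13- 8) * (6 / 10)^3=-239788 / 1625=-147.56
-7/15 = -0.47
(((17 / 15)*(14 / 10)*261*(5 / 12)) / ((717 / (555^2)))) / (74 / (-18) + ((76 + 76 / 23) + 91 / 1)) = 14669320995 / 32888312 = 446.03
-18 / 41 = -0.44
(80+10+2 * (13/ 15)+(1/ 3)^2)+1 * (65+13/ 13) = 7103/ 45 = 157.84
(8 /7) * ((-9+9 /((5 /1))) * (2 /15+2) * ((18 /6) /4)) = -2304 /175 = -13.17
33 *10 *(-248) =-81840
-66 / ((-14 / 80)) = 2640 / 7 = 377.14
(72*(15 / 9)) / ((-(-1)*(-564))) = -10 / 47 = -0.21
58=58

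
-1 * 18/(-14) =9/7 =1.29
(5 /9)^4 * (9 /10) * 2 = 125 /729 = 0.17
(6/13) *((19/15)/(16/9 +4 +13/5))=342/4901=0.07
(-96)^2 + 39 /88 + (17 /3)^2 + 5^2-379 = 7044487 /792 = 8894.55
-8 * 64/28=-128/7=-18.29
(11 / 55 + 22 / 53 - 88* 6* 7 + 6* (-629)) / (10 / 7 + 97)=-13855709 / 182585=-75.89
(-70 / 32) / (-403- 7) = 7 / 1312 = 0.01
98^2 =9604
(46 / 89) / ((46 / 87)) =87 / 89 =0.98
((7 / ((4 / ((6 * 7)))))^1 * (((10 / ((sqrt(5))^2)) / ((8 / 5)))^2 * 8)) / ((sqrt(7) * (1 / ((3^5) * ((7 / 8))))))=893025 * sqrt(7) / 32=73835.06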